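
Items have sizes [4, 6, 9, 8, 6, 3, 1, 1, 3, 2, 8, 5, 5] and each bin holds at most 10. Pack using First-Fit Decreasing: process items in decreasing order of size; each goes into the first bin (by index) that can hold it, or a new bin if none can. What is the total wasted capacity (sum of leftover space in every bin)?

Sorted descending: 9, 8, 8, 6, 6, 5, 5, 4, 3, 3, 2, 1, 1.
9 → bin 1 (remaining 1)
8 → bin 2 (remaining 2)
8 → bin 3 (remaining 2)
6 → bin 4 (remaining 4)
6 → bin 5 (remaining 4)
5 → bin 6 (remaining 5)
5 → bin 6 (remaining 0)
4 → bin 4 (remaining 0)
3 → bin 5 (remaining 1)
3 → bin 7 (remaining 7)
2 → bin 2 (remaining 0)
1 → bin 1 (remaining 0)
1 → bin 3 (remaining 1)
7 bins × 10 = 70; used 61; unused 9.

9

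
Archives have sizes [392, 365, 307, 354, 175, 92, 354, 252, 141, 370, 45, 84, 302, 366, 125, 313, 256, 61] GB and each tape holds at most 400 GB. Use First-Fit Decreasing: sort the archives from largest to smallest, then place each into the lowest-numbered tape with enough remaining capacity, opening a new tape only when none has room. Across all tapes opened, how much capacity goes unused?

Sorted descending: 392, 370, 366, 365, 354, 354, 313, 307, 302, 256, 252, 175, 141, 125, 92, 84, 61, 45.
tape 1: place 392 GB, 8 GB left
tape 2: place 370 GB, 30 GB left
tape 3: place 366 GB, 34 GB left
tape 4: place 365 GB, 35 GB left
tape 5: place 354 GB, 46 GB left
tape 6: place 354 GB, 46 GB left
tape 7: place 313 GB, 87 GB left
tape 8: place 307 GB, 93 GB left
tape 9: place 302 GB, 98 GB left
tape 10: place 256 GB, 144 GB left
tape 11: place 252 GB, 148 GB left
tape 12: place 175 GB, 225 GB left
tape 10: place 141 GB, 3 GB left
tape 11: place 125 GB, 23 GB left
tape 8: place 92 GB, 1 GB left
tape 7: place 84 GB, 3 GB left
tape 9: place 61 GB, 37 GB left
tape 5: place 45 GB, 1 GB left
12 tapes × 400 GB = 4800 GB; used 4354 GB; unused 446 GB.

446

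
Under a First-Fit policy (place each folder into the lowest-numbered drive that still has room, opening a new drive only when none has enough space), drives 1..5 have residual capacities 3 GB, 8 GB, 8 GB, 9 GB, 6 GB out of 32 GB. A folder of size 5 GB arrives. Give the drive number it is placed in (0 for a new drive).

2

Drives with room: drive 2 (8 GB), drive 3 (8 GB), drive 4 (9 GB), drive 5 (6 GB).
The first with room is drive 2.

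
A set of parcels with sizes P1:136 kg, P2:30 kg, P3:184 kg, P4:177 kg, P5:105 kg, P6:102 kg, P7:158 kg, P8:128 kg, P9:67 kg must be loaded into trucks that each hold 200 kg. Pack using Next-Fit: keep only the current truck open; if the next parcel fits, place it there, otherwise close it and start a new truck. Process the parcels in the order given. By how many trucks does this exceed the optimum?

0

Next-Fit: [136,30] [184] [177] [105] [102] [158] [128,67] → 7 trucks.
7 parcels exceed 100 kg (half the capacity), and no two of those can share a truck, so at least 7 trucks are needed.
So 7 is already optimal.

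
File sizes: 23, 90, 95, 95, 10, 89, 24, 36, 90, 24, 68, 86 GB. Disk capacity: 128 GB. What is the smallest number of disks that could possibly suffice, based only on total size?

Total size = 23 + 90 + 95 + 95 + 10 + 89 + 24 + 36 + 90 + 24 + 68 + 86 = 730 GB.
⌈730 / 128⌉ = 6.

6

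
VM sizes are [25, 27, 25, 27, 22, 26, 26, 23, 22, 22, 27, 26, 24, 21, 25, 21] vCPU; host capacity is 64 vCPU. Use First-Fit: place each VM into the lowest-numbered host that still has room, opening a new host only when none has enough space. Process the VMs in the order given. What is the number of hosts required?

8

25 vCPU → host 1 (remaining 39 vCPU)
27 vCPU → host 1 (remaining 12 vCPU)
25 vCPU → host 2 (remaining 39 vCPU)
27 vCPU → host 2 (remaining 12 vCPU)
22 vCPU → host 3 (remaining 42 vCPU)
26 vCPU → host 3 (remaining 16 vCPU)
26 vCPU → host 4 (remaining 38 vCPU)
23 vCPU → host 4 (remaining 15 vCPU)
22 vCPU → host 5 (remaining 42 vCPU)
22 vCPU → host 5 (remaining 20 vCPU)
27 vCPU → host 6 (remaining 37 vCPU)
26 vCPU → host 6 (remaining 11 vCPU)
24 vCPU → host 7 (remaining 40 vCPU)
21 vCPU → host 7 (remaining 19 vCPU)
25 vCPU → host 8 (remaining 39 vCPU)
21 vCPU → host 8 (remaining 18 vCPU)
Final hosts: [25,27] [25,27] [22,26] [26,23] [22,22] [27,26] [24,21] [25,21].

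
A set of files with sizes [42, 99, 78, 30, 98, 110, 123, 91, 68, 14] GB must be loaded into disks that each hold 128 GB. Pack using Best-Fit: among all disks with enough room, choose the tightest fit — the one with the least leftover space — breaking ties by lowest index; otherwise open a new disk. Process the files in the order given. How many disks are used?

42 GB → disk 1 (remaining 86 GB)
99 GB → disk 2 (remaining 29 GB)
78 GB → disk 1 (remaining 8 GB)
30 GB → disk 3 (remaining 98 GB)
98 GB → disk 3 (remaining 0 GB)
110 GB → disk 4 (remaining 18 GB)
123 GB → disk 5 (remaining 5 GB)
91 GB → disk 6 (remaining 37 GB)
68 GB → disk 7 (remaining 60 GB)
14 GB → disk 4 (remaining 4 GB)
Final disks: [42,78] [99] [30,98] [110,14] [123] [91] [68].

7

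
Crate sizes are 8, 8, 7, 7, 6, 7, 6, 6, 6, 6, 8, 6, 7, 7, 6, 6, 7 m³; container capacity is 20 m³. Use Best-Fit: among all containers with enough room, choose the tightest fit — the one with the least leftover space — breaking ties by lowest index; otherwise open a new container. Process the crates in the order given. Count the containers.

6 containers

8 m³ → container 1 (remaining 12 m³)
8 m³ → container 1 (remaining 4 m³)
7 m³ → container 2 (remaining 13 m³)
7 m³ → container 2 (remaining 6 m³)
6 m³ → container 2 (remaining 0 m³)
7 m³ → container 3 (remaining 13 m³)
6 m³ → container 3 (remaining 7 m³)
6 m³ → container 3 (remaining 1 m³)
6 m³ → container 4 (remaining 14 m³)
6 m³ → container 4 (remaining 8 m³)
8 m³ → container 4 (remaining 0 m³)
6 m³ → container 5 (remaining 14 m³)
7 m³ → container 5 (remaining 7 m³)
7 m³ → container 5 (remaining 0 m³)
6 m³ → container 6 (remaining 14 m³)
6 m³ → container 6 (remaining 8 m³)
7 m³ → container 6 (remaining 1 m³)
Final containers: [8,8] [7,7,6] [7,6,6] [6,6,8] [6,7,7] [6,6,7].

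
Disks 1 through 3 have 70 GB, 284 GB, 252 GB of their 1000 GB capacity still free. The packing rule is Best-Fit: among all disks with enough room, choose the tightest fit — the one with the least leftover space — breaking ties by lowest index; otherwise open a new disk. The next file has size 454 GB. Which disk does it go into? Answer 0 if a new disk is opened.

No disk has ≥ 454 GB free, so a new disk is opened.

0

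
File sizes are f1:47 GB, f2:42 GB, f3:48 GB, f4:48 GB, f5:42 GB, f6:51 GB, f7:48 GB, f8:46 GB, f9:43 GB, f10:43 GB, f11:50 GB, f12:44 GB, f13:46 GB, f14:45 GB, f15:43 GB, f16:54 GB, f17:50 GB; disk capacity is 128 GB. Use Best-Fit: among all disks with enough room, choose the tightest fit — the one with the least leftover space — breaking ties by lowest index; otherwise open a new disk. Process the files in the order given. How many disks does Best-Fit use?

Put f1 (47 GB) in disk 1; 81 GB remain.
Put f2 (42 GB) in disk 1; 39 GB remain.
Put f3 (48 GB) in disk 2; 80 GB remain.
Put f4 (48 GB) in disk 2; 32 GB remain.
Put f5 (42 GB) in disk 3; 86 GB remain.
Put f6 (51 GB) in disk 3; 35 GB remain.
Put f7 (48 GB) in disk 4; 80 GB remain.
Put f8 (46 GB) in disk 4; 34 GB remain.
Put f9 (43 GB) in disk 5; 85 GB remain.
Put f10 (43 GB) in disk 5; 42 GB remain.
Put f11 (50 GB) in disk 6; 78 GB remain.
Put f12 (44 GB) in disk 6; 34 GB remain.
Put f13 (46 GB) in disk 7; 82 GB remain.
Put f14 (45 GB) in disk 7; 37 GB remain.
Put f15 (43 GB) in disk 8; 85 GB remain.
Put f16 (54 GB) in disk 8; 31 GB remain.
Put f17 (50 GB) in disk 9; 78 GB remain.

9 disks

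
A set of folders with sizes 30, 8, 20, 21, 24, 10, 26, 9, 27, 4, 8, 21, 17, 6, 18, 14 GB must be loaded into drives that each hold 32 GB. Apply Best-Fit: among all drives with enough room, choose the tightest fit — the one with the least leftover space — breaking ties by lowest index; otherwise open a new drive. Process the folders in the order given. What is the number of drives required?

Put 30 GB in drive 1; 2 GB remain.
Put 8 GB in drive 2; 24 GB remain.
Put 20 GB in drive 2; 4 GB remain.
Put 21 GB in drive 3; 11 GB remain.
Put 24 GB in drive 4; 8 GB remain.
Put 10 GB in drive 3; 1 GB remain.
Put 26 GB in drive 5; 6 GB remain.
Put 9 GB in drive 6; 23 GB remain.
Put 27 GB in drive 7; 5 GB remain.
Put 4 GB in drive 2; 0 GB remain.
Put 8 GB in drive 4; 0 GB remain.
Put 21 GB in drive 6; 2 GB remain.
Put 17 GB in drive 8; 15 GB remain.
Put 6 GB in drive 5; 0 GB remain.
Put 18 GB in drive 9; 14 GB remain.
Put 14 GB in drive 9; 0 GB remain.
Final drives: [30] [8,20,4] [21,10] [24,8] [26,6] [9,21] [27] [17] [18,14].

9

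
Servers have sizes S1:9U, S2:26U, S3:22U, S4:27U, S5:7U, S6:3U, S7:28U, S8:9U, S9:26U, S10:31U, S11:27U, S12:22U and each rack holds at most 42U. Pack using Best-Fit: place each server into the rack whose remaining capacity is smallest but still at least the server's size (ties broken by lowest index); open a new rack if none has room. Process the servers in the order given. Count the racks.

rack 1: place S1 (9U), 33U left
rack 1: place S2 (26U), 7U left
rack 2: place S3 (22U), 20U left
rack 3: place S4 (27U), 15U left
rack 1: place S5 (7U), 0U left
rack 3: place S6 (3U), 12U left
rack 4: place S7 (28U), 14U left
rack 3: place S8 (9U), 3U left
rack 5: place S9 (26U), 16U left
rack 6: place S10 (31U), 11U left
rack 7: place S11 (27U), 15U left
rack 8: place S12 (22U), 20U left

8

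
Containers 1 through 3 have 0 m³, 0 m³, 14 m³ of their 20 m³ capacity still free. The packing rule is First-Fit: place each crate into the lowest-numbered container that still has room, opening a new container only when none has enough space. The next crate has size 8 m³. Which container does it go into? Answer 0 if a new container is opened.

Containers with room: container 3 (14 m³).
The first with room is container 3.

3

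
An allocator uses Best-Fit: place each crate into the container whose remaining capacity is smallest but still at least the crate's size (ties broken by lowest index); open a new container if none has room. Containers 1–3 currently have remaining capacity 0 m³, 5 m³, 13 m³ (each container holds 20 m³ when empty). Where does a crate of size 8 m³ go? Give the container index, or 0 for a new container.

Containers with room: container 3 (13 m³).
Tightest fit is container 3 with 13 m³ free.

3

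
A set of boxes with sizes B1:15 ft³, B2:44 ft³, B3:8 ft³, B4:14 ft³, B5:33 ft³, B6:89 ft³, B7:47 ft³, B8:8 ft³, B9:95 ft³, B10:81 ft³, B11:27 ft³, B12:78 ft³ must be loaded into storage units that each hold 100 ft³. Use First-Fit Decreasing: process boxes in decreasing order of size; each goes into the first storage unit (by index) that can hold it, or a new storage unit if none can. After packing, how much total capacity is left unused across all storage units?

Sorted descending: 95, 89, 81, 78, 47, 44, 33, 27, 15, 14, 8, 8.
Put 95 ft³ in storage unit 1; 5 ft³ remain.
Put 89 ft³ in storage unit 2; 11 ft³ remain.
Put 81 ft³ in storage unit 3; 19 ft³ remain.
Put 78 ft³ in storage unit 4; 22 ft³ remain.
Put 47 ft³ in storage unit 5; 53 ft³ remain.
Put 44 ft³ in storage unit 5; 9 ft³ remain.
Put 33 ft³ in storage unit 6; 67 ft³ remain.
Put 27 ft³ in storage unit 6; 40 ft³ remain.
Put 15 ft³ in storage unit 3; 4 ft³ remain.
Put 14 ft³ in storage unit 4; 8 ft³ remain.
Put 8 ft³ in storage unit 2; 3 ft³ remain.
Put 8 ft³ in storage unit 4; 0 ft³ remain.
6 storage units × 100 ft³ = 600 ft³; used 539 ft³; unused 61 ft³.

61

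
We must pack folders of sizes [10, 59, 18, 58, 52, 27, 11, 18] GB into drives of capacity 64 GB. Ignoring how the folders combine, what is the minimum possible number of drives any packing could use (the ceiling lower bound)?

4

Total size = 10 + 59 + 18 + 58 + 52 + 27 + 11 + 18 = 253 GB.
⌈253 / 64⌉ = 4.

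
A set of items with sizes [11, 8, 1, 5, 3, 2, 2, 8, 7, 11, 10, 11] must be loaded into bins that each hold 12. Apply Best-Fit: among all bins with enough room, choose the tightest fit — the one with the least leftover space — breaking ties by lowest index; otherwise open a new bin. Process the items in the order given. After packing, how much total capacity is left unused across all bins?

17

Put 11 in bin 1; 1 remain.
Put 8 in bin 2; 4 remain.
Put 1 in bin 1; 0 remain.
Put 5 in bin 3; 7 remain.
Put 3 in bin 2; 1 remain.
Put 2 in bin 3; 5 remain.
Put 2 in bin 3; 3 remain.
Put 8 in bin 4; 4 remain.
Put 7 in bin 5; 5 remain.
Put 11 in bin 6; 1 remain.
Put 10 in bin 7; 2 remain.
Put 11 in bin 8; 1 remain.
8 bins × 12 = 96; used 79; unused 17.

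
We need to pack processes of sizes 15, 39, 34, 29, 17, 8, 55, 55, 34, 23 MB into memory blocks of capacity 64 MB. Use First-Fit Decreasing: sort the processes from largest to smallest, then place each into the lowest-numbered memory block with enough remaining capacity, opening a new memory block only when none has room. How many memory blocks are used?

Sorted descending: 55, 55, 39, 34, 34, 29, 23, 17, 15, 8.
55 MB → memory block 1 (remaining 9 MB)
55 MB → memory block 2 (remaining 9 MB)
39 MB → memory block 3 (remaining 25 MB)
34 MB → memory block 4 (remaining 30 MB)
34 MB → memory block 5 (remaining 30 MB)
29 MB → memory block 4 (remaining 1 MB)
23 MB → memory block 3 (remaining 2 MB)
17 MB → memory block 5 (remaining 13 MB)
15 MB → memory block 6 (remaining 49 MB)
8 MB → memory block 1 (remaining 1 MB)
Final memory blocks: [55,8] [55] [39,23] [34,29] [34,17] [15].

6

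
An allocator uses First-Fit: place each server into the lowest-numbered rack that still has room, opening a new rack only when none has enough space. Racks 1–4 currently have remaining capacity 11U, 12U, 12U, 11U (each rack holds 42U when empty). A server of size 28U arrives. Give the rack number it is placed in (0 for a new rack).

No rack has ≥ 28U free, so a new rack is opened.

0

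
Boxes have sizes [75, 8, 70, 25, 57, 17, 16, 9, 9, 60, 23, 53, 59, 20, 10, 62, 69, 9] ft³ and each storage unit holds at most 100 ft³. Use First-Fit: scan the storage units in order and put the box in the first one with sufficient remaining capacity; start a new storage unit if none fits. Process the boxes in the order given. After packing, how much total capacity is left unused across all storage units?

Put 75 ft³ in storage unit 1; 25 ft³ remain.
Put 8 ft³ in storage unit 1; 17 ft³ remain.
Put 70 ft³ in storage unit 2; 30 ft³ remain.
Put 25 ft³ in storage unit 2; 5 ft³ remain.
Put 57 ft³ in storage unit 3; 43 ft³ remain.
Put 17 ft³ in storage unit 1; 0 ft³ remain.
Put 16 ft³ in storage unit 3; 27 ft³ remain.
Put 9 ft³ in storage unit 3; 18 ft³ remain.
Put 9 ft³ in storage unit 3; 9 ft³ remain.
Put 60 ft³ in storage unit 4; 40 ft³ remain.
Put 23 ft³ in storage unit 4; 17 ft³ remain.
Put 53 ft³ in storage unit 5; 47 ft³ remain.
Put 59 ft³ in storage unit 6; 41 ft³ remain.
Put 20 ft³ in storage unit 5; 27 ft³ remain.
Put 10 ft³ in storage unit 4; 7 ft³ remain.
Put 62 ft³ in storage unit 7; 38 ft³ remain.
Put 69 ft³ in storage unit 8; 31 ft³ remain.
Put 9 ft³ in storage unit 3; 0 ft³ remain.
8 storage units × 100 ft³ = 800 ft³; used 651 ft³; unused 149 ft³.

149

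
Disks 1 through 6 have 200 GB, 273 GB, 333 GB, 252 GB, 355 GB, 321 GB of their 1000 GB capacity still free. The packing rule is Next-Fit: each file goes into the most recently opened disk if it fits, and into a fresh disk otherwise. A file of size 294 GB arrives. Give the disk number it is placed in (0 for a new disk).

Next-Fit only looks at disk 6, which has 321 GB free.
294 GB fits there.

6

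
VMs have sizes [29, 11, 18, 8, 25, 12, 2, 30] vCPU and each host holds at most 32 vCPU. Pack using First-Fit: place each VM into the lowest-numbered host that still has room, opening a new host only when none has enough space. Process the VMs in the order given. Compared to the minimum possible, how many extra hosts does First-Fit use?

First-Fit: [29,2] [11,18] [8,12] [25] [30] → 5 hosts.
Total size 135 vCPU; any packing needs at least ⌈135/32⌉ = 5 hosts.
So 5 is already optimal.

0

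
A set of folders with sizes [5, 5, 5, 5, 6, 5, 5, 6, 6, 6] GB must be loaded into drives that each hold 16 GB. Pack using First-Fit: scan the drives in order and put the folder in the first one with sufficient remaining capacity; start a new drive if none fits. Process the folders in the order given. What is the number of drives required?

4

Put 5 GB in drive 1; 11 GB remain.
Put 5 GB in drive 1; 6 GB remain.
Put 5 GB in drive 1; 1 GB remain.
Put 5 GB in drive 2; 11 GB remain.
Put 6 GB in drive 2; 5 GB remain.
Put 5 GB in drive 2; 0 GB remain.
Put 5 GB in drive 3; 11 GB remain.
Put 6 GB in drive 3; 5 GB remain.
Put 6 GB in drive 4; 10 GB remain.
Put 6 GB in drive 4; 4 GB remain.
Final drives: [5,5,5] [5,6,5] [5,6] [6,6].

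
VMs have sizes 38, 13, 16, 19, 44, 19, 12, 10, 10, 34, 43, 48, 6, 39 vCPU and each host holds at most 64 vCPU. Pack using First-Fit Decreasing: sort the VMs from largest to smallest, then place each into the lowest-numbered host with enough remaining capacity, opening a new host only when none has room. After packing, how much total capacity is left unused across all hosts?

33

Sorted descending: 48, 44, 43, 39, 38, 34, 19, 19, 16, 13, 12, 10, 10, 6.
Put 48 vCPU in host 1; 16 vCPU remain.
Put 44 vCPU in host 2; 20 vCPU remain.
Put 43 vCPU in host 3; 21 vCPU remain.
Put 39 vCPU in host 4; 25 vCPU remain.
Put 38 vCPU in host 5; 26 vCPU remain.
Put 34 vCPU in host 6; 30 vCPU remain.
Put 19 vCPU in host 2; 1 vCPU remain.
Put 19 vCPU in host 3; 2 vCPU remain.
Put 16 vCPU in host 1; 0 vCPU remain.
Put 13 vCPU in host 4; 12 vCPU remain.
Put 12 vCPU in host 4; 0 vCPU remain.
Put 10 vCPU in host 5; 16 vCPU remain.
Put 10 vCPU in host 5; 6 vCPU remain.
Put 6 vCPU in host 5; 0 vCPU remain.
6 hosts × 64 vCPU = 384 vCPU; used 351 vCPU; unused 33 vCPU.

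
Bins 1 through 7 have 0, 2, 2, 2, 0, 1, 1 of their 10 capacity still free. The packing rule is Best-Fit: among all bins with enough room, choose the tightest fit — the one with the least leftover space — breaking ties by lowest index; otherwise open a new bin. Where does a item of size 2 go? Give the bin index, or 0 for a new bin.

2

Bins with room: bin 2 (2), bin 3 (2), bin 4 (2).
Tightest fit is bin 2 with 2 free.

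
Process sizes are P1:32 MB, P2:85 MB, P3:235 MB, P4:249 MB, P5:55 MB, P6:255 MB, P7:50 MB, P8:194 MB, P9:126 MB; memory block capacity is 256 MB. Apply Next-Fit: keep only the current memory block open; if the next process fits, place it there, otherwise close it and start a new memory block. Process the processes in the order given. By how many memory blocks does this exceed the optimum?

1

Next-Fit: [32,85] [235] [249] [55] [255] [50,194] [126] → 7 memory blocks.
Total size 1281 MB; any packing needs at least ⌈1281/256⌉ = 6 memory blocks.
An optimal packing achieves that bound: [255] [249] [235] [194,55] [126,85,32] [50] → 6 memory blocks.
Excess: 7 − 6 = 1.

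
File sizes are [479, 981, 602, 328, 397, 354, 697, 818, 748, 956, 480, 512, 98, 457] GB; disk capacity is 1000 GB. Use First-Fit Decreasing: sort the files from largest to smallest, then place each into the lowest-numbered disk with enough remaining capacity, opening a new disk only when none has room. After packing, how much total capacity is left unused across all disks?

1093

Sorted descending: 981, 956, 818, 748, 697, 602, 512, 480, 479, 457, 397, 354, 328, 98.
Put 981 GB in disk 1; 19 GB remain.
Put 956 GB in disk 2; 44 GB remain.
Put 818 GB in disk 3; 182 GB remain.
Put 748 GB in disk 4; 252 GB remain.
Put 697 GB in disk 5; 303 GB remain.
Put 602 GB in disk 6; 398 GB remain.
Put 512 GB in disk 7; 488 GB remain.
Put 480 GB in disk 7; 8 GB remain.
Put 479 GB in disk 8; 521 GB remain.
Put 457 GB in disk 8; 64 GB remain.
Put 397 GB in disk 6; 1 GB remain.
Put 354 GB in disk 9; 646 GB remain.
Put 328 GB in disk 9; 318 GB remain.
Put 98 GB in disk 3; 84 GB remain.
9 disks × 1000 GB = 9000 GB; used 7907 GB; unused 1093 GB.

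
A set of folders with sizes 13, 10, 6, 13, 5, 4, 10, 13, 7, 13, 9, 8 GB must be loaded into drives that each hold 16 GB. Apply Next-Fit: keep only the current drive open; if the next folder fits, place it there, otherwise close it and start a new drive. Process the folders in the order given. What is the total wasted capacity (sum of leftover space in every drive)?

49

13 GB → drive 1 (remaining 3 GB)
10 GB → drive 2 (remaining 6 GB)
6 GB → drive 2 (remaining 0 GB)
13 GB → drive 3 (remaining 3 GB)
5 GB → drive 4 (remaining 11 GB)
4 GB → drive 4 (remaining 7 GB)
10 GB → drive 5 (remaining 6 GB)
13 GB → drive 6 (remaining 3 GB)
7 GB → drive 7 (remaining 9 GB)
13 GB → drive 8 (remaining 3 GB)
9 GB → drive 9 (remaining 7 GB)
8 GB → drive 10 (remaining 8 GB)
10 drives × 16 GB = 160 GB; used 111 GB; unused 49 GB.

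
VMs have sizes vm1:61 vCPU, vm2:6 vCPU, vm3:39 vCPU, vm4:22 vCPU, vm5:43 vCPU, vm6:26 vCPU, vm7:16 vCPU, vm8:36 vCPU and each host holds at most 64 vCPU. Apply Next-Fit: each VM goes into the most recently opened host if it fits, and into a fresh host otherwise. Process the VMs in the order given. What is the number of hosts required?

Put vm1 (61 vCPU) in host 1; 3 vCPU remain.
Put vm2 (6 vCPU) in host 2; 58 vCPU remain.
Put vm3 (39 vCPU) in host 2; 19 vCPU remain.
Put vm4 (22 vCPU) in host 3; 42 vCPU remain.
Put vm5 (43 vCPU) in host 4; 21 vCPU remain.
Put vm6 (26 vCPU) in host 5; 38 vCPU remain.
Put vm7 (16 vCPU) in host 5; 22 vCPU remain.
Put vm8 (36 vCPU) in host 6; 28 vCPU remain.
Final hosts: [61] [6,39] [22] [43] [26,16] [36].

6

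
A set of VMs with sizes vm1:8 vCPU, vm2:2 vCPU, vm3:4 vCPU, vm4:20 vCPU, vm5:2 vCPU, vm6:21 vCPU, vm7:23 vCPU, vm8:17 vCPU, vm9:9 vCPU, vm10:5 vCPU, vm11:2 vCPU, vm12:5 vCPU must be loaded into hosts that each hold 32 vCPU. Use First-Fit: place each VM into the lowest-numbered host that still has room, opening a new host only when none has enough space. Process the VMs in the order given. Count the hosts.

Put vm1 (8 vCPU) in host 1; 24 vCPU remain.
Put vm2 (2 vCPU) in host 1; 22 vCPU remain.
Put vm3 (4 vCPU) in host 1; 18 vCPU remain.
Put vm4 (20 vCPU) in host 2; 12 vCPU remain.
Put vm5 (2 vCPU) in host 1; 16 vCPU remain.
Put vm6 (21 vCPU) in host 3; 11 vCPU remain.
Put vm7 (23 vCPU) in host 4; 9 vCPU remain.
Put vm8 (17 vCPU) in host 5; 15 vCPU remain.
Put vm9 (9 vCPU) in host 1; 7 vCPU remain.
Put vm10 (5 vCPU) in host 1; 2 vCPU remain.
Put vm11 (2 vCPU) in host 1; 0 vCPU remain.
Put vm12 (5 vCPU) in host 2; 7 vCPU remain.

5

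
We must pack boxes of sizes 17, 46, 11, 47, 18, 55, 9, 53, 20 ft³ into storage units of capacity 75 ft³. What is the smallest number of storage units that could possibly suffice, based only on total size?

Total size = 17 + 46 + 11 + 47 + 18 + 55 + 9 + 53 + 20 = 276 ft³.
⌈276 / 75⌉ = 4.

4 storage units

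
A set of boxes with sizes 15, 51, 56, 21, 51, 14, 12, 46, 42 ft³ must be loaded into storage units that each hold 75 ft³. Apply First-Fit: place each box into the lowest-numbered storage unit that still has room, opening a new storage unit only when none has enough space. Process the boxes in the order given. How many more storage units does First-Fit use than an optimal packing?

First-Fit: [15,51] [56,14] [21,51] [12,46] [42] → 5 storage units.
Total size 308 ft³; any packing needs at least ⌈308/75⌉ = 5 storage units.
So 5 is already optimal.

0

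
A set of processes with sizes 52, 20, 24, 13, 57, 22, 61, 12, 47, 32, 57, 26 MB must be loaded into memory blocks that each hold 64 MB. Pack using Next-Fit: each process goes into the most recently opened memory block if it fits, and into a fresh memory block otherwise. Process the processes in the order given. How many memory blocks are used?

52 MB → memory block 1 (remaining 12 MB)
20 MB → memory block 2 (remaining 44 MB)
24 MB → memory block 2 (remaining 20 MB)
13 MB → memory block 2 (remaining 7 MB)
57 MB → memory block 3 (remaining 7 MB)
22 MB → memory block 4 (remaining 42 MB)
61 MB → memory block 5 (remaining 3 MB)
12 MB → memory block 6 (remaining 52 MB)
47 MB → memory block 6 (remaining 5 MB)
32 MB → memory block 7 (remaining 32 MB)
57 MB → memory block 8 (remaining 7 MB)
26 MB → memory block 9 (remaining 38 MB)

9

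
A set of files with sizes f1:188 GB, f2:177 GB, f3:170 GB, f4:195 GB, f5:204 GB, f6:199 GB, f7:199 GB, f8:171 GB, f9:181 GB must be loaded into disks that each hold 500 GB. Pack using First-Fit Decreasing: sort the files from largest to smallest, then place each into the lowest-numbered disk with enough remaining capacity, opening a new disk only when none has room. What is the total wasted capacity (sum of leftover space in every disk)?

Sorted descending: 204, 199, 199, 195, 188, 181, 177, 171, 170.
204 GB → disk 1 (remaining 296 GB)
199 GB → disk 1 (remaining 97 GB)
199 GB → disk 2 (remaining 301 GB)
195 GB → disk 2 (remaining 106 GB)
188 GB → disk 3 (remaining 312 GB)
181 GB → disk 3 (remaining 131 GB)
177 GB → disk 4 (remaining 323 GB)
171 GB → disk 4 (remaining 152 GB)
170 GB → disk 5 (remaining 330 GB)
5 disks × 500 GB = 2500 GB; used 1684 GB; unused 816 GB.

816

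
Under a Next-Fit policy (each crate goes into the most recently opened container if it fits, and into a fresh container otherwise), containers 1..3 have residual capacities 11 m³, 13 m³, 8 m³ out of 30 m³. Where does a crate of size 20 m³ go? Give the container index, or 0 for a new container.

0

Next-Fit only looks at container 3, which has 8 m³ free.
20 m³ does not fit, so a new container is opened.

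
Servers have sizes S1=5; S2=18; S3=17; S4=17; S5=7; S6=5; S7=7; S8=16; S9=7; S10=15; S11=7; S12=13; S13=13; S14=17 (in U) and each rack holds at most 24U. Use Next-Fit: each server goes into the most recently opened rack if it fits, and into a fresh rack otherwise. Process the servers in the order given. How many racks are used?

rack 1: place S1 (5U), 19U left
rack 1: place S2 (18U), 1U left
rack 2: place S3 (17U), 7U left
rack 3: place S4 (17U), 7U left
rack 3: place S5 (7U), 0U left
rack 4: place S6 (5U), 19U left
rack 4: place S7 (7U), 12U left
rack 5: place S8 (16U), 8U left
rack 5: place S9 (7U), 1U left
rack 6: place S10 (15U), 9U left
rack 6: place S11 (7U), 2U left
rack 7: place S12 (13U), 11U left
rack 8: place S13 (13U), 11U left
rack 9: place S14 (17U), 7U left
Final racks: [5,18] [17] [17,7] [5,7] [16,7] [15,7] [13] [13] [17].

9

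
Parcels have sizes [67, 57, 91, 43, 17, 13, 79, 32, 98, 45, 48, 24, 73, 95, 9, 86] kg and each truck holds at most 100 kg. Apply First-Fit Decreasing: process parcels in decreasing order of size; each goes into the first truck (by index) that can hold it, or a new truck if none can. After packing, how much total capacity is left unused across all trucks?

Sorted descending: 98, 95, 91, 86, 79, 73, 67, 57, 48, 45, 43, 32, 24, 17, 13, 9.
98 kg → truck 1 (remaining 2 kg)
95 kg → truck 2 (remaining 5 kg)
91 kg → truck 3 (remaining 9 kg)
86 kg → truck 4 (remaining 14 kg)
79 kg → truck 5 (remaining 21 kg)
73 kg → truck 6 (remaining 27 kg)
67 kg → truck 7 (remaining 33 kg)
57 kg → truck 8 (remaining 43 kg)
48 kg → truck 9 (remaining 52 kg)
45 kg → truck 9 (remaining 7 kg)
43 kg → truck 8 (remaining 0 kg)
32 kg → truck 7 (remaining 1 kg)
24 kg → truck 6 (remaining 3 kg)
17 kg → truck 5 (remaining 4 kg)
13 kg → truck 4 (remaining 1 kg)
9 kg → truck 3 (remaining 0 kg)
9 trucks × 100 kg = 900 kg; used 877 kg; unused 23 kg.

23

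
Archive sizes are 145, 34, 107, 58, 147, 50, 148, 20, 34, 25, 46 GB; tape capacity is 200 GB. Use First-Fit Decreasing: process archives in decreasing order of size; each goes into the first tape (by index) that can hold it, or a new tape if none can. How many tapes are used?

Sorted descending: 148, 147, 145, 107, 58, 50, 46, 34, 34, 25, 20.
148 GB → tape 1 (remaining 52 GB)
147 GB → tape 2 (remaining 53 GB)
145 GB → tape 3 (remaining 55 GB)
107 GB → tape 4 (remaining 93 GB)
58 GB → tape 4 (remaining 35 GB)
50 GB → tape 1 (remaining 2 GB)
46 GB → tape 2 (remaining 7 GB)
34 GB → tape 3 (remaining 21 GB)
34 GB → tape 4 (remaining 1 GB)
25 GB → tape 5 (remaining 175 GB)
20 GB → tape 3 (remaining 1 GB)

5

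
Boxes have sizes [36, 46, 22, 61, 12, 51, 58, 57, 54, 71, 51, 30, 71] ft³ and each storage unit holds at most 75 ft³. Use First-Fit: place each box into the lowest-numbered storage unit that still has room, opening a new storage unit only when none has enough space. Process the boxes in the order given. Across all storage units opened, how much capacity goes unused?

205

storage unit 1: place 36 ft³, 39 ft³ left
storage unit 2: place 46 ft³, 29 ft³ left
storage unit 1: place 22 ft³, 17 ft³ left
storage unit 3: place 61 ft³, 14 ft³ left
storage unit 1: place 12 ft³, 5 ft³ left
storage unit 4: place 51 ft³, 24 ft³ left
storage unit 5: place 58 ft³, 17 ft³ left
storage unit 6: place 57 ft³, 18 ft³ left
storage unit 7: place 54 ft³, 21 ft³ left
storage unit 8: place 71 ft³, 4 ft³ left
storage unit 9: place 51 ft³, 24 ft³ left
storage unit 10: place 30 ft³, 45 ft³ left
storage unit 11: place 71 ft³, 4 ft³ left
11 storage units × 75 ft³ = 825 ft³; used 620 ft³; unused 205 ft³.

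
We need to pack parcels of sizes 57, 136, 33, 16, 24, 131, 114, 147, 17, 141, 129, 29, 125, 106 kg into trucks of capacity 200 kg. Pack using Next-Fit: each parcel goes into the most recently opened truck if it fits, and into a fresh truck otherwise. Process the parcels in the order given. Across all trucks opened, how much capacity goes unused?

595

57 kg → truck 1 (remaining 143 kg)
136 kg → truck 1 (remaining 7 kg)
33 kg → truck 2 (remaining 167 kg)
16 kg → truck 2 (remaining 151 kg)
24 kg → truck 2 (remaining 127 kg)
131 kg → truck 3 (remaining 69 kg)
114 kg → truck 4 (remaining 86 kg)
147 kg → truck 5 (remaining 53 kg)
17 kg → truck 5 (remaining 36 kg)
141 kg → truck 6 (remaining 59 kg)
129 kg → truck 7 (remaining 71 kg)
29 kg → truck 7 (remaining 42 kg)
125 kg → truck 8 (remaining 75 kg)
106 kg → truck 9 (remaining 94 kg)
9 trucks × 200 kg = 1800 kg; used 1205 kg; unused 595 kg.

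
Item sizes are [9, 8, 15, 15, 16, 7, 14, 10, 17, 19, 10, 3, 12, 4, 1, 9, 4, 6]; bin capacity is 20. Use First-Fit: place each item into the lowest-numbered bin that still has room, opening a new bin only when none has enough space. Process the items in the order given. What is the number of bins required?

10 bins

bin 1: place 9, 11 left
bin 1: place 8, 3 left
bin 2: place 15, 5 left
bin 3: place 15, 5 left
bin 4: place 16, 4 left
bin 5: place 7, 13 left
bin 6: place 14, 6 left
bin 5: place 10, 3 left
bin 7: place 17, 3 left
bin 8: place 19, 1 left
bin 9: place 10, 10 left
bin 1: place 3, 0 left
bin 10: place 12, 8 left
bin 2: place 4, 1 left
bin 2: place 1, 0 left
bin 9: place 9, 1 left
bin 3: place 4, 1 left
bin 6: place 6, 0 left
Final bins: [9,8,3] [15,4,1] [15,4] [16] [7,10] [14,6] [17] [19] [10,9] [12].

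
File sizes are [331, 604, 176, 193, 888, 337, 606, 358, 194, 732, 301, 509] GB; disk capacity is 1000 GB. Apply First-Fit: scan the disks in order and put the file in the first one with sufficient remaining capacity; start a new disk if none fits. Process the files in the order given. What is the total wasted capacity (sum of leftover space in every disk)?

771

Put 331 GB in disk 1; 669 GB remain.
Put 604 GB in disk 1; 65 GB remain.
Put 176 GB in disk 2; 824 GB remain.
Put 193 GB in disk 2; 631 GB remain.
Put 888 GB in disk 3; 112 GB remain.
Put 337 GB in disk 2; 294 GB remain.
Put 606 GB in disk 4; 394 GB remain.
Put 358 GB in disk 4; 36 GB remain.
Put 194 GB in disk 2; 100 GB remain.
Put 732 GB in disk 5; 268 GB remain.
Put 301 GB in disk 6; 699 GB remain.
Put 509 GB in disk 6; 190 GB remain.
6 disks × 1000 GB = 6000 GB; used 5229 GB; unused 771 GB.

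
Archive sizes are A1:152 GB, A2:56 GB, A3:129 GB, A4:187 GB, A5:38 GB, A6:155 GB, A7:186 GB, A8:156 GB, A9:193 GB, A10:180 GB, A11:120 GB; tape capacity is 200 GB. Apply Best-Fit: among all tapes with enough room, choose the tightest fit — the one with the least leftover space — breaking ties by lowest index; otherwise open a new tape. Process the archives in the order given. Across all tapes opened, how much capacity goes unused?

248

Put A1 (152 GB) in tape 1; 48 GB remain.
Put A2 (56 GB) in tape 2; 144 GB remain.
Put A3 (129 GB) in tape 2; 15 GB remain.
Put A4 (187 GB) in tape 3; 13 GB remain.
Put A5 (38 GB) in tape 1; 10 GB remain.
Put A6 (155 GB) in tape 4; 45 GB remain.
Put A7 (186 GB) in tape 5; 14 GB remain.
Put A8 (156 GB) in tape 6; 44 GB remain.
Put A9 (193 GB) in tape 7; 7 GB remain.
Put A10 (180 GB) in tape 8; 20 GB remain.
Put A11 (120 GB) in tape 9; 80 GB remain.
9 tapes × 200 GB = 1800 GB; used 1552 GB; unused 248 GB.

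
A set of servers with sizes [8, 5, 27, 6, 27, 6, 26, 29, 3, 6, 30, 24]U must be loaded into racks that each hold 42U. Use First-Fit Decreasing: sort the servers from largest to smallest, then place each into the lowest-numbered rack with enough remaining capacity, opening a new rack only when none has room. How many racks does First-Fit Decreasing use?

Sorted descending: 30, 29, 27, 27, 26, 24, 8, 6, 6, 6, 5, 3.
Put 30U in rack 1; 12U remain.
Put 29U in rack 2; 13U remain.
Put 27U in rack 3; 15U remain.
Put 27U in rack 4; 15U remain.
Put 26U in rack 5; 16U remain.
Put 24U in rack 6; 18U remain.
Put 8U in rack 1; 4U remain.
Put 6U in rack 2; 7U remain.
Put 6U in rack 2; 1U remain.
Put 6U in rack 3; 9U remain.
Put 5U in rack 3; 4U remain.
Put 3U in rack 1; 1U remain.

6 racks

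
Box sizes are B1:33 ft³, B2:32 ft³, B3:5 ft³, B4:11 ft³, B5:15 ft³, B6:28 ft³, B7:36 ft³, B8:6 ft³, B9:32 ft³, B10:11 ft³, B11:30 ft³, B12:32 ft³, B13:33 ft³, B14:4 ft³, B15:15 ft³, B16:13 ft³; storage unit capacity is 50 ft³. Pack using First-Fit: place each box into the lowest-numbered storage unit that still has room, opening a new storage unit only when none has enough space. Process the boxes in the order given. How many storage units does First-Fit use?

storage unit 1: place B1 (33 ft³), 17 ft³ left
storage unit 2: place B2 (32 ft³), 18 ft³ left
storage unit 1: place B3 (5 ft³), 12 ft³ left
storage unit 1: place B4 (11 ft³), 1 ft³ left
storage unit 2: place B5 (15 ft³), 3 ft³ left
storage unit 3: place B6 (28 ft³), 22 ft³ left
storage unit 4: place B7 (36 ft³), 14 ft³ left
storage unit 3: place B8 (6 ft³), 16 ft³ left
storage unit 5: place B9 (32 ft³), 18 ft³ left
storage unit 3: place B10 (11 ft³), 5 ft³ left
storage unit 6: place B11 (30 ft³), 20 ft³ left
storage unit 7: place B12 (32 ft³), 18 ft³ left
storage unit 8: place B13 (33 ft³), 17 ft³ left
storage unit 3: place B14 (4 ft³), 1 ft³ left
storage unit 5: place B15 (15 ft³), 3 ft³ left
storage unit 4: place B16 (13 ft³), 1 ft³ left
Final storage units: [33,5,11] [32,15] [28,6,11,4] [36,13] [32,15] [30] [32] [33].

8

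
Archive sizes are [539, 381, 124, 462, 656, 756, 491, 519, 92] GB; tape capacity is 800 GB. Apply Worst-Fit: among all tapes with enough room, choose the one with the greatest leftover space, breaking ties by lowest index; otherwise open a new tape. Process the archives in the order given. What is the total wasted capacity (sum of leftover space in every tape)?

1580

tape 1: place 539 GB, 261 GB left
tape 2: place 381 GB, 419 GB left
tape 2: place 124 GB, 295 GB left
tape 3: place 462 GB, 338 GB left
tape 4: place 656 GB, 144 GB left
tape 5: place 756 GB, 44 GB left
tape 6: place 491 GB, 309 GB left
tape 7: place 519 GB, 281 GB left
tape 3: place 92 GB, 246 GB left
7 tapes × 800 GB = 5600 GB; used 4020 GB; unused 1580 GB.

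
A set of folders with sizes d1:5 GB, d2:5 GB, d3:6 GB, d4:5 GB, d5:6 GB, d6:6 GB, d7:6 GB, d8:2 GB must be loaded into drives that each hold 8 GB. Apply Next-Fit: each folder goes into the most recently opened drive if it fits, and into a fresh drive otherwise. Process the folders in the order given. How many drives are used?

7 drives

Put d1 (5 GB) in drive 1; 3 GB remain.
Put d2 (5 GB) in drive 2; 3 GB remain.
Put d3 (6 GB) in drive 3; 2 GB remain.
Put d4 (5 GB) in drive 4; 3 GB remain.
Put d5 (6 GB) in drive 5; 2 GB remain.
Put d6 (6 GB) in drive 6; 2 GB remain.
Put d7 (6 GB) in drive 7; 2 GB remain.
Put d8 (2 GB) in drive 7; 0 GB remain.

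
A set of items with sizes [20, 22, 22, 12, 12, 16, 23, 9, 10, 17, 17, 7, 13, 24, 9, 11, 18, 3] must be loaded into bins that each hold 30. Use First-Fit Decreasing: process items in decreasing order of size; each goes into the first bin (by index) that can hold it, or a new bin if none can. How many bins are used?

10

Sorted descending: 24, 23, 22, 22, 20, 18, 17, 17, 16, 13, 12, 12, 11, 10, 9, 9, 7, 3.
bin 1: place 24, 6 left
bin 2: place 23, 7 left
bin 3: place 22, 8 left
bin 4: place 22, 8 left
bin 5: place 20, 10 left
bin 6: place 18, 12 left
bin 7: place 17, 13 left
bin 8: place 17, 13 left
bin 9: place 16, 14 left
bin 7: place 13, 0 left
bin 6: place 12, 0 left
bin 8: place 12, 1 left
bin 9: place 11, 3 left
bin 5: place 10, 0 left
bin 10: place 9, 21 left
bin 10: place 9, 12 left
bin 2: place 7, 0 left
bin 1: place 3, 3 left
Final bins: [24,3] [23,7] [22] [22] [20,10] [18,12] [17,13] [17,12] [16,11] [9,9].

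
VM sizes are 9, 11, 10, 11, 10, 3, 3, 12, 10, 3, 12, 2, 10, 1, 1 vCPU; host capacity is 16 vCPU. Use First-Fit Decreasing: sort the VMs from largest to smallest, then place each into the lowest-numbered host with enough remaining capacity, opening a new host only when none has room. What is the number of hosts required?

9

Sorted descending: 12, 12, 11, 11, 10, 10, 10, 10, 9, 3, 3, 3, 2, 1, 1.
Put 12 vCPU in host 1; 4 vCPU remain.
Put 12 vCPU in host 2; 4 vCPU remain.
Put 11 vCPU in host 3; 5 vCPU remain.
Put 11 vCPU in host 4; 5 vCPU remain.
Put 10 vCPU in host 5; 6 vCPU remain.
Put 10 vCPU in host 6; 6 vCPU remain.
Put 10 vCPU in host 7; 6 vCPU remain.
Put 10 vCPU in host 8; 6 vCPU remain.
Put 9 vCPU in host 9; 7 vCPU remain.
Put 3 vCPU in host 1; 1 vCPU remain.
Put 3 vCPU in host 2; 1 vCPU remain.
Put 3 vCPU in host 3; 2 vCPU remain.
Put 2 vCPU in host 3; 0 vCPU remain.
Put 1 vCPU in host 1; 0 vCPU remain.
Put 1 vCPU in host 2; 0 vCPU remain.
Final hosts: [12,3,1] [12,3,1] [11,3,2] [11] [10] [10] [10] [10] [9].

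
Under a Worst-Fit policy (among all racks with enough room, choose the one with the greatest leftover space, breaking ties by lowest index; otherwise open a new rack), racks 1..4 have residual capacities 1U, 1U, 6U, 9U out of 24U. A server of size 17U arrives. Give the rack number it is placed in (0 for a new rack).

No rack has ≥ 17U free, so a new rack is opened.

0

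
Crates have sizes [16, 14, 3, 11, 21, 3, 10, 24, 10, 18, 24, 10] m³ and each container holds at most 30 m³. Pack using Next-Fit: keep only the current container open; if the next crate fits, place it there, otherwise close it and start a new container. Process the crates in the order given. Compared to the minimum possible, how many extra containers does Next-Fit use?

2

Next-Fit: [16,14] [3,11] [21,3] [10] [24] [10,18] [24] [10] → 8 containers.
Total size 164 m³; any packing needs at least ⌈164/30⌉ = 6 containers.
An optimal packing achieves that bound: [24,3,3] [24] [21] [18,11] [16,14] [10,10,10] → 6 containers.
Excess: 8 − 6 = 2.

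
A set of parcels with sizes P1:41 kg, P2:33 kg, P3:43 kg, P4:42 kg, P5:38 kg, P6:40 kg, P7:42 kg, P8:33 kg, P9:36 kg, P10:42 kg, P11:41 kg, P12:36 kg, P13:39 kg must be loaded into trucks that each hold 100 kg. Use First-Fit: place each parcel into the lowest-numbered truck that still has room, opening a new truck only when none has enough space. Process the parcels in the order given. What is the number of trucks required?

Put P1 (41 kg) in truck 1; 59 kg remain.
Put P2 (33 kg) in truck 1; 26 kg remain.
Put P3 (43 kg) in truck 2; 57 kg remain.
Put P4 (42 kg) in truck 2; 15 kg remain.
Put P5 (38 kg) in truck 3; 62 kg remain.
Put P6 (40 kg) in truck 3; 22 kg remain.
Put P7 (42 kg) in truck 4; 58 kg remain.
Put P8 (33 kg) in truck 4; 25 kg remain.
Put P9 (36 kg) in truck 5; 64 kg remain.
Put P10 (42 kg) in truck 5; 22 kg remain.
Put P11 (41 kg) in truck 6; 59 kg remain.
Put P12 (36 kg) in truck 6; 23 kg remain.
Put P13 (39 kg) in truck 7; 61 kg remain.
Final trucks: [41,33] [43,42] [38,40] [42,33] [36,42] [41,36] [39].

7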